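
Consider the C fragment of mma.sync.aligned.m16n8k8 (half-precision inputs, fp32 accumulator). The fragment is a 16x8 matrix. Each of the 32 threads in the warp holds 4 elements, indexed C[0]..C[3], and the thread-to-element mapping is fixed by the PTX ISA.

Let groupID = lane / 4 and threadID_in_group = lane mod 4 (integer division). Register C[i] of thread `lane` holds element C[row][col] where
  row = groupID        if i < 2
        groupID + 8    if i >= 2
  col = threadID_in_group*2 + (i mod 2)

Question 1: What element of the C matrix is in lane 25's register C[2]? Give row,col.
lane 25: G=6 (25/4), T=1 (25%4)
i=2: r=6+8=14, c=1*2+0=2

14,2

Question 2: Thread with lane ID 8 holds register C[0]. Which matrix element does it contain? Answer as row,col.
8: G=2,T=0
[0] (2+0,0*2+0) = (2,0)

2,0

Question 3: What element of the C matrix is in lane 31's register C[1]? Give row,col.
L=31->gid=31>>2=7, tid=31&3=3
[1]->row 7+0=7  col 3·2+1=7

7,7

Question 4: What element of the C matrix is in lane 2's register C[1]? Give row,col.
0,5

2: gid=0,tid=2
[1] (0+0,2*2+1) = (0,5)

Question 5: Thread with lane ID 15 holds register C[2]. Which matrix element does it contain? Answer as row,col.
lane 15⇒15/4=3, 15 mod 4=3
i=2  r:3+8⇒11  c:2·3+0⇒6

11,6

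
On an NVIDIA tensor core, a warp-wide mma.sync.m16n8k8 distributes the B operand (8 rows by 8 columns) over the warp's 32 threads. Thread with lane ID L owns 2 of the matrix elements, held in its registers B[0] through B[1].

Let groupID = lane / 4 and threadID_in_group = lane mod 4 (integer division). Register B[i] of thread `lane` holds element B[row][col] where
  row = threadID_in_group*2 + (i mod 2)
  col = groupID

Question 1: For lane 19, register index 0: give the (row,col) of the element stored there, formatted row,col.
6,4

19: G=4,T=3
[0] (3*2+0,4) = (6,4)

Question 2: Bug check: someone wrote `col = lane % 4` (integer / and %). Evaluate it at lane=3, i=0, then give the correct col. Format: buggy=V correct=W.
`lane % 4`[3,0]->3
L=3->gid=3>>2=0, tid=3&3=3
[0]->row 3·2+0=6  col gid=0
col: 3 vs 0

buggy=3 correct=0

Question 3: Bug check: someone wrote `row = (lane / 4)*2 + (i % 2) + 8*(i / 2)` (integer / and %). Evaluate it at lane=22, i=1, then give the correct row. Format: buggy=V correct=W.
buggy=11 correct=5

`(lane / 4)*2 + (i % 2) + 8*(i / 2)`[22,1]->11
lane 22->22/4=5, 22 mod 4=2
i=1  r:2·2+1->5  c:5
row: 11 vs 5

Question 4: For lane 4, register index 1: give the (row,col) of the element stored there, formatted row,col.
L=4->g=4>>2=1, t=4&3=0
[1]->row 0·2+1=1  col g=1

1,1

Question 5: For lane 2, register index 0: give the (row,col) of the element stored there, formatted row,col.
4,0

L=2⇒gr=2>>2=0, th=2&3=2
[0]⇒row 2·2+0=4  col gr=0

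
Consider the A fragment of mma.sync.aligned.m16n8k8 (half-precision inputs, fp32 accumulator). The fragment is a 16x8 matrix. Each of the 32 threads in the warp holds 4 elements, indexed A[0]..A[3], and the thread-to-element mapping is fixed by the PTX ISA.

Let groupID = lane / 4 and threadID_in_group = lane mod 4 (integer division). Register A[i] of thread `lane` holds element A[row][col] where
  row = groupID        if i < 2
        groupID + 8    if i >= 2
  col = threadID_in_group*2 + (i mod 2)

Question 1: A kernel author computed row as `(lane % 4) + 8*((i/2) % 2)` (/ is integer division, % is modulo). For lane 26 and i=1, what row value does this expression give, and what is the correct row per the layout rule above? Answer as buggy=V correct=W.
buggy=2 correct=6

`(lane % 4) + 8*((i/2) % 2)`[26,1]=>2
26: grp=6,tig=2
[1] (6+0,2*2+1) = (6,5)
row: 2 vs 6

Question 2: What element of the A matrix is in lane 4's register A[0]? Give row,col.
1,0

L=4=>grp=4>>2=1, tig=4&3=0
[0]=>row 1+0=1  col 0·2+0=0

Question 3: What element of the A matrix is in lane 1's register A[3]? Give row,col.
lane 1: g=0 (1/4), t=1 (1%4)
i=3: r=0+8=8, c=1*2+1=3

8,3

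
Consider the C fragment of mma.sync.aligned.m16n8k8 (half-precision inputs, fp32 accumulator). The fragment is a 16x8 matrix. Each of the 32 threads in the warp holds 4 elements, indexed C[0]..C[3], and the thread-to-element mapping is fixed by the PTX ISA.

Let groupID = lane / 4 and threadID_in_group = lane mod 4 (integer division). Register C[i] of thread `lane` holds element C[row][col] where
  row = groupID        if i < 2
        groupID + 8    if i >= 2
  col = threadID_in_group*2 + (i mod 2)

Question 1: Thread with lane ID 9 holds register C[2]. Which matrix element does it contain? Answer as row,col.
10,2

lane 9=>9/4=2, 9 mod 4=1
i=2  r:2+8=>10  c:2·1+0=>2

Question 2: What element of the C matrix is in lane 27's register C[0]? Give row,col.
lane 27: gid=6 (27/4), tid=3 (27%4)
i=0: r=6+0=6, c=3*2+0=6

6,6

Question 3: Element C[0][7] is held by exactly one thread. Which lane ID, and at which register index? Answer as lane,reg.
3,1

r=0->g=0,rb=0  c=7->t=3,b0=1
L=0*4+3=3  i=0*2+1=1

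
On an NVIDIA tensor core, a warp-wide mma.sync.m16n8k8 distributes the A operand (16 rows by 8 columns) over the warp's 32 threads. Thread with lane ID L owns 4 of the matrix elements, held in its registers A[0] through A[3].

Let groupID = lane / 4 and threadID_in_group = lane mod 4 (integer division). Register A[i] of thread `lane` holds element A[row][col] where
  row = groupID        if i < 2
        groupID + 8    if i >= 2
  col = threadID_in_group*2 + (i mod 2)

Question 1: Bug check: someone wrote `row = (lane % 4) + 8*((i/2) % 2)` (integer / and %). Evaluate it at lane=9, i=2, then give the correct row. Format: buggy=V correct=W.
buggy=9 correct=10

`(lane % 4) + 8*((i/2) % 2)`[9,2]→9
L=9→G=9>>2=2, T=9&3=1
[2]→row 2+8=10  col 1·2+0=2
row: 9 vs 10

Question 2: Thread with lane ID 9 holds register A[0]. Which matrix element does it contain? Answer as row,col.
2,2

L=9→G=9>>2=2, T=9&3=1
[0]→row 2+0=2  col 1·2+0=2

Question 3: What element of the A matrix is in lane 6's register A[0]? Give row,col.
1,4

L=6⇒gr=6>>2=1, th=6&3=2
[0]⇒row 1+0=1  col 2·2+0=4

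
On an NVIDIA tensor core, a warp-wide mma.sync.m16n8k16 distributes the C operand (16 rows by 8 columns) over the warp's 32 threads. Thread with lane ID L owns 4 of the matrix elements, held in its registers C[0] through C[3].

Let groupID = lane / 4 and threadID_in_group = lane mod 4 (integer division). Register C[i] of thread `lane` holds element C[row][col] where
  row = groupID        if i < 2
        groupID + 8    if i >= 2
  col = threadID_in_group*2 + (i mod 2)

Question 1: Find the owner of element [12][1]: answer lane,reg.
16,3

r: 12->gid=4,r8=1  c: 1->tid=0,i&1=1
L=4*4+0=16  i=1*2+1=3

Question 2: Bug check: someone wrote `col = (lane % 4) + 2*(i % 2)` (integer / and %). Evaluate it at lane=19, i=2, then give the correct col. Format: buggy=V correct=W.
`(lane % 4) + 2*(i % 2)`[19,2]->3
lane 19: gid=4 (19/4), tid=3 (19%4)
i=2: r=4+8=12, c=3*2+0=6
col: 3 vs 6

buggy=3 correct=6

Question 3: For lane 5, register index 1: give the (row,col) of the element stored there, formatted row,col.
1,3

L=5→G=5>>2=1, T=5&3=1
[1]→row 1+0=1  col 1·2+1=3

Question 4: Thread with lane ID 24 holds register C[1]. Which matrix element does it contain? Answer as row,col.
lane 24: gid=6 (24/4), tid=0 (24%4)
i=1: r=6+0=6, c=0*2+1=1

6,1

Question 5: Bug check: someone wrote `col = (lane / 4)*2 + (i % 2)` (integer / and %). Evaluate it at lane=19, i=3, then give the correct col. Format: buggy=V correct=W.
buggy=9 correct=7

`(lane / 4)*2 + (i % 2)`[19,3]->9
19: g=4,t=3
[3] (4+8,3*2+1) = (12,7)
col: 9 vs 7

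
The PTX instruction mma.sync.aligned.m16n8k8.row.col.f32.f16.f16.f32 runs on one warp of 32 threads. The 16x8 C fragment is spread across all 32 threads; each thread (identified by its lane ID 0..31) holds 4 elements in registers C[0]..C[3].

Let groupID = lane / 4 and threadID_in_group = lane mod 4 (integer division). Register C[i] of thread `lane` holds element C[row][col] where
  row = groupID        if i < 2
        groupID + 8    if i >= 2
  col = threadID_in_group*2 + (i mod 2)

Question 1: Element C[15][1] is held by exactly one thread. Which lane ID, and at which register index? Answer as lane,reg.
r:15=>grp=7,rB=1  c:1=>tig=0,lo=1
L=7*4+0=28  i=1*2+1=3

28,3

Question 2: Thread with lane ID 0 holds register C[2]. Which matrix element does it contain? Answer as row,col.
L=0⇒gr=0>>2=0, th=0&3=0
[2]⇒row 0+8=8  col 0·2+0=0

8,0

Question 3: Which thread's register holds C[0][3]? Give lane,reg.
1,1

r: 0->gid=0,r8=0  c: 3->tid=1,i&1=1
L=0*4+1=1  i=0*2+1=1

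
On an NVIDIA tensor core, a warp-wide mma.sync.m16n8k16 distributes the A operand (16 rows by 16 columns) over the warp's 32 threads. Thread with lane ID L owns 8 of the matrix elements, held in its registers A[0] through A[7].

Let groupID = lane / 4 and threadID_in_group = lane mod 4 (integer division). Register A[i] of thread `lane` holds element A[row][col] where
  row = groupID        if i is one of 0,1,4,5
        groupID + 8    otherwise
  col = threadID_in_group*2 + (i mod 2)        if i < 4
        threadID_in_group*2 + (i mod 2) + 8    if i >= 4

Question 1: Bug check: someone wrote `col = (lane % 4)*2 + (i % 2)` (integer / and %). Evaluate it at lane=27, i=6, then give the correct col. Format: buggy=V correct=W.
`(lane % 4)*2 + (i % 2)`[27,6]->6
lane 27: gid=6 (27/4), tid=3 (27%4)
i=6: r=6+8=14, c=3*2+0+8=14
col: 6 vs 14

buggy=6 correct=14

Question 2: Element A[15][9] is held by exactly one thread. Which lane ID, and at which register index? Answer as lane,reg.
r:15=>grp=7,rB=1  c:9=>cB=1,tig=0,lo=1
L=7*4+0=28  i=1*4+1*2+1=7

28,7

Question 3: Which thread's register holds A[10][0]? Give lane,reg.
8,2

r:10=>grp=2,rB=1  c:0=>cB=0,tig=0,lo=0
L=2*4+0=8  i=0*4+1*2+0=2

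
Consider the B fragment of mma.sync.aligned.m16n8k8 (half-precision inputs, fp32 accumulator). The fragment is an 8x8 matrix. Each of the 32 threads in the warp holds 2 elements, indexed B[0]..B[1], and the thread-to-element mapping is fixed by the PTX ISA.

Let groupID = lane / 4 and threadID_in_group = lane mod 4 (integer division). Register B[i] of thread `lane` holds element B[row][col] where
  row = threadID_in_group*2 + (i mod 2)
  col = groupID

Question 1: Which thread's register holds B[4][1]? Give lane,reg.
c=1->g=1  r=4->t=2,b0=0
L=1*4+2=6  i=0=0

6,0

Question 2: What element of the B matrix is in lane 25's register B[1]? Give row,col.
lane 25: g=6 (25/4), t=1 (25%4)
i=1: r=1*2+1=3, c=g=6

3,6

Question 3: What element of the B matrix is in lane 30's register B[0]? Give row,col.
30: gid=7,tid=2
[0] (2*2+0,7) = (4,7)

4,7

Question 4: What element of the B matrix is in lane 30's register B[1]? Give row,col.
5,7

30: g=7,t=2
[1] (2*2+1,7) = (5,7)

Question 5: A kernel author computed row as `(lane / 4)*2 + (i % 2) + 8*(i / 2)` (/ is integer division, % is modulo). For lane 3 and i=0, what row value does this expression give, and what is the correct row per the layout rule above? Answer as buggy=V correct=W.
`(lane / 4)*2 + (i % 2) + 8*(i / 2)`[3,0]=>0
lane 3: grp=0 (3/4), tig=3 (3%4)
i=0: r=3*2+0=6, c=grp=0
row: 0 vs 6

buggy=0 correct=6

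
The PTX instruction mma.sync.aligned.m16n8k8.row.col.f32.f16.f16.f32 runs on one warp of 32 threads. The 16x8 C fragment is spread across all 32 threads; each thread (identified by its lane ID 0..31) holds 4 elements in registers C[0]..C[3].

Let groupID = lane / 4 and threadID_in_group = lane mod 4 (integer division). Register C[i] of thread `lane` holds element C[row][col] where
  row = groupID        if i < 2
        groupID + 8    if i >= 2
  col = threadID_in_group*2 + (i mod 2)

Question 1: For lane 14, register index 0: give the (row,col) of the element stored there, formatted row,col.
14: g=3,t=2
[0] (3+0,2*2+0) = (3,4)

3,4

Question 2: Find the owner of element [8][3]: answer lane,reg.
1,3

r: 8->gid=0,r8=1  c: 3->tid=1,i&1=1
L=0*4+1=1  i=1*2+1=3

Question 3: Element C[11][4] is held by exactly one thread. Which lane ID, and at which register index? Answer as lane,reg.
14,2

r=11⇒gr=3,Rb=1  c=4⇒th=2,odd=0
L=3*4+2=14  i=1*2+0=2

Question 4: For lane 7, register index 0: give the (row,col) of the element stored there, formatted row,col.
lane 7: gr=1 (7/4), th=3 (7%4)
i=0: r=1+0=1, c=3*2+0=6

1,6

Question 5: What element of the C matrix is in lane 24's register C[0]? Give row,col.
24: grp=6,tig=0
[0] (6+0,0*2+0) = (6,0)

6,0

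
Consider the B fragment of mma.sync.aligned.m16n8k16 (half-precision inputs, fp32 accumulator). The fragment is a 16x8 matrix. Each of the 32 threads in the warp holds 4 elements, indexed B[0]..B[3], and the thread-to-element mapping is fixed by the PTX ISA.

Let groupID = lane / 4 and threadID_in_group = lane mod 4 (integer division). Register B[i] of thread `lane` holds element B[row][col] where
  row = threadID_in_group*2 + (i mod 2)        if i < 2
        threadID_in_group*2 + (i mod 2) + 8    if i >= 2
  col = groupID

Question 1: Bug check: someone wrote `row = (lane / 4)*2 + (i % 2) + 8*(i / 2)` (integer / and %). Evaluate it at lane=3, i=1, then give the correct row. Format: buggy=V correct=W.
buggy=1 correct=7

`(lane / 4)*2 + (i % 2) + 8*(i / 2)`[3,1]->1
3: g=0,t=3
[1] (3*2+1+0,0) = (7,0)
row: 1 vs 7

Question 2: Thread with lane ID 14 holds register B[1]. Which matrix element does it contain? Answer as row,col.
5,3

lane 14→14/4=3, 14 mod 4=2
i=1  r:2·2+1+0→5  c:3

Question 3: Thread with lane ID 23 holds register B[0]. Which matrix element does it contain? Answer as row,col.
6,5

lane 23->23/4=5, 23 mod 4=3
i=0  r:2·3+0+0->6  c:5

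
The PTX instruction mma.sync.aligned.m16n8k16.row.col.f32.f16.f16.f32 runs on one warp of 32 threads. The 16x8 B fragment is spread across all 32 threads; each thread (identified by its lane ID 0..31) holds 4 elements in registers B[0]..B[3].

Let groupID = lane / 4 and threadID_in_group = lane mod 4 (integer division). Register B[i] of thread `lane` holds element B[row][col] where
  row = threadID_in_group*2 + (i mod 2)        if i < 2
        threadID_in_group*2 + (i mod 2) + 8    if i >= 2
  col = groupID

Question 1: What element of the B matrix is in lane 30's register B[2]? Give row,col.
12,7

lane 30: grp=7 (30/4), tig=2 (30%4)
i=2: r=2*2+0+8=12, c=grp=7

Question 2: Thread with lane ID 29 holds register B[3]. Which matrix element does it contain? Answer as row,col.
L=29⇒gr=29>>2=7, th=29&3=1
[3]⇒row 1·2+1+8=11  col gr=7

11,7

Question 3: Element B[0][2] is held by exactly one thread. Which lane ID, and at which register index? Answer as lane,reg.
8,0

c:2=>grp=2  r:0=>rB=0,tig=0,lo=0
L=2*4+0=8  i=0*2+0=0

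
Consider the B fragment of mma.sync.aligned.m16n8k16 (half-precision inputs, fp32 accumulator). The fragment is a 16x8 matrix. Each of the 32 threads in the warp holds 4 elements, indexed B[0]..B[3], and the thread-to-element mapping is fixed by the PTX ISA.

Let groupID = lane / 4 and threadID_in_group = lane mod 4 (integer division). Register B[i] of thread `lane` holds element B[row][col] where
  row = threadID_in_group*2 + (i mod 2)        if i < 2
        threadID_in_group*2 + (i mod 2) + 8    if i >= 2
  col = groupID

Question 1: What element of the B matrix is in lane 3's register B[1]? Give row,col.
lane 3⇒3/4=0, 3 mod 4=3
i=1  r:2·3+1+0⇒7  c:0

7,0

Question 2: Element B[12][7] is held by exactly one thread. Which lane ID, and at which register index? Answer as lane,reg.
30,2

c:7=>grp=7  r:12=>rB=1,tig=2,lo=0
L=7*4+2=30  i=1*2+0=2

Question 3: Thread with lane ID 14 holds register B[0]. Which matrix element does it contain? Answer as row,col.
lane 14->14/4=3, 14 mod 4=2
i=0  r:2·2+0+0->4  c:3

4,3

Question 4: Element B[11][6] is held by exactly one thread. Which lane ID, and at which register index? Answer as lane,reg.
25,3

c=6->g=6  r=11->rb=1,t=1,b0=1
L=6*4+1=25  i=1*2+1=3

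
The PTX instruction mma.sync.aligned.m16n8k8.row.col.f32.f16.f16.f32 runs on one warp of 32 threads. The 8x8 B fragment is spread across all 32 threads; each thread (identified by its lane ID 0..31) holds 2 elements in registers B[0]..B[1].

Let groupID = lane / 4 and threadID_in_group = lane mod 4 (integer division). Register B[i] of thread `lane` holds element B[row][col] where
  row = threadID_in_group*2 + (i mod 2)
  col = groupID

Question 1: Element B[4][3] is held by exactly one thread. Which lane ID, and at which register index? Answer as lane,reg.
14,0

c:3=>grp=3  r:4=>tig=2,lo=0
L=3*4+2=14  i=0=0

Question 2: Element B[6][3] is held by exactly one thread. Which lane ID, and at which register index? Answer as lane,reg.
c:3=>grp=3  r:6=>tig=3,lo=0
L=3*4+3=15  i=0=0

15,0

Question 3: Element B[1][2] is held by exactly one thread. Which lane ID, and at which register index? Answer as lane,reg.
8,1

c=2→G=2  r=1→T=0,p=1
L=2*4+0=8  i=1=1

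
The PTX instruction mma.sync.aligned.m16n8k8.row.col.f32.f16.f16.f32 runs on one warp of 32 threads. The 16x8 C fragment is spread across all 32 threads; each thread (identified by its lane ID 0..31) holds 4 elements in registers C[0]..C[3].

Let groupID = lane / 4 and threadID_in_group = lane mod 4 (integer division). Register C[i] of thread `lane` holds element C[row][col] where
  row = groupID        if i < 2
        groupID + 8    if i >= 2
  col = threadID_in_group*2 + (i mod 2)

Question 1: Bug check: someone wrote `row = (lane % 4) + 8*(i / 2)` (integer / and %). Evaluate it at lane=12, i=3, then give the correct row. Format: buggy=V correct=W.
buggy=8 correct=11

`(lane % 4) + 8*(i / 2)`[12,3]->8
lane 12->12/4=3, 12 mod 4=0
i=3  r:3+8->11  c:2·0+1->1
row: 8 vs 11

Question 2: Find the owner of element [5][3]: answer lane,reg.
r:5=>grp=5,rB=0  c:3=>tig=1,lo=1
L=5*4+1=21  i=0*2+1=1

21,1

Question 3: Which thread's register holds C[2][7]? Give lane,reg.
r:2=>grp=2,rB=0  c:7=>tig=3,lo=1
L=2*4+3=11  i=0*2+1=1

11,1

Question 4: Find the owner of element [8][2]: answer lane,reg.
r:8=>grp=0,rB=1  c:2=>tig=1,lo=0
L=0*4+1=1  i=1*2+0=2

1,2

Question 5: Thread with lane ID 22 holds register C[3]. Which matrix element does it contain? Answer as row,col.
13,5

L=22⇒gr=22>>2=5, th=22&3=2
[3]⇒row 5+8=13  col 2·2+1=5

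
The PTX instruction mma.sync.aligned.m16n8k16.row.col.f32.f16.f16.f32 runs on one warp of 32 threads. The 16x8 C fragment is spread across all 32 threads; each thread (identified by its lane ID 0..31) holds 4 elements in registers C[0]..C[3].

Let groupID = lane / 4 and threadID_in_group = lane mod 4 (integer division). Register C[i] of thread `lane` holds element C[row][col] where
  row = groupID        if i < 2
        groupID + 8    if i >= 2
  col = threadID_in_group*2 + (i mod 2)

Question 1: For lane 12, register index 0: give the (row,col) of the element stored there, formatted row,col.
lane 12: G=3 (12/4), T=0 (12%4)
i=0: r=3+0=3, c=0*2+0=0

3,0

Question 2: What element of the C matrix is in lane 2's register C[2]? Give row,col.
L=2→G=2>>2=0, T=2&3=2
[2]→row 0+8=8  col 2·2+0=4

8,4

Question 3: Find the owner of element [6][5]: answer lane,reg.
r=6→G=6,rhi=0  c=5→T=2,p=1
L=6*4+2=26  i=0*2+1=1

26,1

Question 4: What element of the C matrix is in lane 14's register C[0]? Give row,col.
3,4

L=14⇒gr=14>>2=3, th=14&3=2
[0]⇒row 3+0=3  col 2·2+0=4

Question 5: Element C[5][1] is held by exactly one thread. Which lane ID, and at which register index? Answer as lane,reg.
20,1

r=5→G=5,rhi=0  c=1→T=0,p=1
L=5*4+0=20  i=0*2+1=1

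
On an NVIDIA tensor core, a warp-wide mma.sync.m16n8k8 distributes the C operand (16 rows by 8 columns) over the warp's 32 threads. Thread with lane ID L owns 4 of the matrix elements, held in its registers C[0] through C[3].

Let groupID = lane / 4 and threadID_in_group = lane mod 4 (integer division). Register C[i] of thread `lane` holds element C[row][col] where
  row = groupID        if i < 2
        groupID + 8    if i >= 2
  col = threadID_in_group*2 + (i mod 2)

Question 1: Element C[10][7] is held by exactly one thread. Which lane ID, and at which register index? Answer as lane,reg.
11,3

r=10→G=2,rhi=1  c=7→T=3,p=1
L=2*4+3=11  i=1*2+1=3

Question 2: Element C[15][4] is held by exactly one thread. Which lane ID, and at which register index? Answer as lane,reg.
30,2

r=15⇒gr=7,Rb=1  c=4⇒th=2,odd=0
L=7*4+2=30  i=1*2+0=2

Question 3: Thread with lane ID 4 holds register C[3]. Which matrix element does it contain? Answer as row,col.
L=4⇒gr=4>>2=1, th=4&3=0
[3]⇒row 1+8=9  col 0·2+1=1

9,1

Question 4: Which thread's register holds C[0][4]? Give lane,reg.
2,0

r: 0->gid=0,r8=0  c: 4->tid=2,i&1=0
L=0*4+2=2  i=0*2+0=0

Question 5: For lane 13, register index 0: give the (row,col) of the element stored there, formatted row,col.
3,2

L=13→G=13>>2=3, T=13&3=1
[0]→row 3+0=3  col 1·2+0=2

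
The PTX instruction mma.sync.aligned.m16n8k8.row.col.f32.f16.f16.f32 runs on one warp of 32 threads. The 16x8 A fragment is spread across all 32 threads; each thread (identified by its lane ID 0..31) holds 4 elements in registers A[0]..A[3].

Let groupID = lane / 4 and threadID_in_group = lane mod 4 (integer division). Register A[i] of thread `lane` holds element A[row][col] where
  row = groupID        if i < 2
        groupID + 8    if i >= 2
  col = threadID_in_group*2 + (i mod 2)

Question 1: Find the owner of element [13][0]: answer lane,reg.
20,2

r=13⇒gr=5,Rb=1  c=0⇒th=0,odd=0
L=5*4+0=20  i=1*2+0=2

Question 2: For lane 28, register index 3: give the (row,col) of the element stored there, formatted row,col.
28: grp=7,tig=0
[3] (7+8,0*2+1) = (15,1)

15,1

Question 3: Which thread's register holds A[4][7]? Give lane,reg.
19,1

r=4→G=4,rhi=0  c=7→T=3,p=1
L=4*4+3=19  i=0*2+1=1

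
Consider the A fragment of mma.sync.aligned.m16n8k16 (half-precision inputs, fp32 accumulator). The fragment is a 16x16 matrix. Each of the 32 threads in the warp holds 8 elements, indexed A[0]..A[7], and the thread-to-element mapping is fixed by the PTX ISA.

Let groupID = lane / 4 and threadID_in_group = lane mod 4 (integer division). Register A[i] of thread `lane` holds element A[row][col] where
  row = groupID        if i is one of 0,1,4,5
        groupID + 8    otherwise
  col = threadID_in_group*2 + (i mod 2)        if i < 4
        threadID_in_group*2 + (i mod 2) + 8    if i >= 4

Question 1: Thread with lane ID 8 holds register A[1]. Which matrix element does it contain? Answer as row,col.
8: g=2,t=0
[1] (2+0,0*2+1+0) = (2,1)

2,1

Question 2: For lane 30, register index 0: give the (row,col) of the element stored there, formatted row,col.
L=30->gid=30>>2=7, tid=30&3=2
[0]->row 7+0=7  col 2·2+0+0=4

7,4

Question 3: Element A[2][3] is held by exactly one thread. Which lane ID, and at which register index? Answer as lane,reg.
r=2->g=2,rb=0  c=3->cb=0,t=1,b0=1
L=2*4+1=9  i=0*4+0*2+1=1

9,1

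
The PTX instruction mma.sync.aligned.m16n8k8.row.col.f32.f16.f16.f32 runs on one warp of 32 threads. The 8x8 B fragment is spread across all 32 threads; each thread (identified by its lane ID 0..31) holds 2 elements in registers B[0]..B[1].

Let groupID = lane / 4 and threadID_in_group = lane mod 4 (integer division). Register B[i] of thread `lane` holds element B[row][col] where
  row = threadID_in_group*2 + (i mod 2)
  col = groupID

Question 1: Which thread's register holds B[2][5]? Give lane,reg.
c:5=>grp=5  r:2=>tig=1,lo=0
L=5*4+1=21  i=0=0

21,0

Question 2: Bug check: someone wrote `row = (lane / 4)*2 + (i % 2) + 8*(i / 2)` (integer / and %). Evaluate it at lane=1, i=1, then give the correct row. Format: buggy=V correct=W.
buggy=1 correct=3

`(lane / 4)*2 + (i % 2) + 8*(i / 2)`[1,1]⇒1
L=1⇒gr=1>>2=0, th=1&3=1
[1]⇒row 1·2+1=3  col gr=0
row: 1 vs 3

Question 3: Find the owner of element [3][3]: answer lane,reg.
13,1

c:3=>grp=3  r:3=>tig=1,lo=1
L=3*4+1=13  i=1=1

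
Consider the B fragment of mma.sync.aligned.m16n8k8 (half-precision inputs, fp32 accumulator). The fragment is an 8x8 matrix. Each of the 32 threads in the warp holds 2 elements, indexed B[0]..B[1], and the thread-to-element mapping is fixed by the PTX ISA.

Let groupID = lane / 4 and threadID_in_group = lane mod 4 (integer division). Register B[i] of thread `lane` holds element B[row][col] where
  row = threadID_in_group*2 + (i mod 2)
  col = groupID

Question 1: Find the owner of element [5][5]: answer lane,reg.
22,1

c=5→G=5  r=5→T=2,p=1
L=5*4+2=22  i=1=1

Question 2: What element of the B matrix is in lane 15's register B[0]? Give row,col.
6,3

lane 15: g=3 (15/4), t=3 (15%4)
i=0: r=3*2+0=6, c=g=3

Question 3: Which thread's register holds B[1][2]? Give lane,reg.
c: 2->gid=2  r: 1->tid=0,i&1=1
L=2*4+0=8  i=1=1

8,1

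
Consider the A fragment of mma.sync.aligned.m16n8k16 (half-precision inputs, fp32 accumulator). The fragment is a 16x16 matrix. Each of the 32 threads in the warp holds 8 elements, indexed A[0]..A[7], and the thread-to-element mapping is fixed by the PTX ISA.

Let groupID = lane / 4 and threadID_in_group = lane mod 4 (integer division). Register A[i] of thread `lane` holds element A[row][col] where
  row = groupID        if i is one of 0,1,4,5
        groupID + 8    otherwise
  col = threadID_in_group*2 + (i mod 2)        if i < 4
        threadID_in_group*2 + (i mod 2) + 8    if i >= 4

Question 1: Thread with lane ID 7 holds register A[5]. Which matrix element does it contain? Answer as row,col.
1,15

L=7⇒gr=7>>2=1, th=7&3=3
[5]⇒row 1+0=1  col 3·2+1+8=15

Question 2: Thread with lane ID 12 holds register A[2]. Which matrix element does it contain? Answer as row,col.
L=12⇒gr=12>>2=3, th=12&3=0
[2]⇒row 3+8=11  col 0·2+0+0=0

11,0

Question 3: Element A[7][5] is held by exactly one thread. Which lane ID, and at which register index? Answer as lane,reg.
r:7=>grp=7,rB=0  c:5=>cB=0,tig=2,lo=1
L=7*4+2=30  i=0*4+0*2+1=1

30,1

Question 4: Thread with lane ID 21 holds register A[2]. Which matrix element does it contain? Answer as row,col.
13,2

lane 21=>21/4=5, 21 mod 4=1
i=2  r:5+8=>13  c:2·1+0+0=>2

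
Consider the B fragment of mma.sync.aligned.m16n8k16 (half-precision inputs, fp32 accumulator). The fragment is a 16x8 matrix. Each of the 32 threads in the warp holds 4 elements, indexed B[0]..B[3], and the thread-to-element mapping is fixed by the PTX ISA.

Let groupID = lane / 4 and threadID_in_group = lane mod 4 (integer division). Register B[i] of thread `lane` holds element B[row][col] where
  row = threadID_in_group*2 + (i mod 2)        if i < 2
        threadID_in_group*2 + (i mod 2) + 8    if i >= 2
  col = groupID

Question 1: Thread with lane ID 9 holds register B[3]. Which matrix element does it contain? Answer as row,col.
11,2

lane 9->9/4=2, 9 mod 4=1
i=3  r:2·1+1+8->11  c:2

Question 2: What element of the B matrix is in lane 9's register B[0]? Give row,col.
L=9->gid=9>>2=2, tid=9&3=1
[0]->row 1·2+0+0=2  col gid=2

2,2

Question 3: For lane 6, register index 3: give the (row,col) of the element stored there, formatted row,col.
lane 6=>6/4=1, 6 mod 4=2
i=3  r:2·2+1+8=>13  c:1

13,1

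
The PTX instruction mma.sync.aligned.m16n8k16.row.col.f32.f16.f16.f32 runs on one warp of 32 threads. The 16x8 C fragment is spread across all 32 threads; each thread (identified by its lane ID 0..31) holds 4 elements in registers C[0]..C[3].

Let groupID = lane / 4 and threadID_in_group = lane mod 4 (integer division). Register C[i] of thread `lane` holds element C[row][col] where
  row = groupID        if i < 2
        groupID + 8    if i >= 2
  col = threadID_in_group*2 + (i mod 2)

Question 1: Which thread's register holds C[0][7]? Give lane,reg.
3,1

r: 0->gid=0,r8=0  c: 7->tid=3,i&1=1
L=0*4+3=3  i=0*2+1=1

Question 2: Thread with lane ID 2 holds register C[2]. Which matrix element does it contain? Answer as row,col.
lane 2: G=0 (2/4), T=2 (2%4)
i=2: r=0+8=8, c=2*2+0=4

8,4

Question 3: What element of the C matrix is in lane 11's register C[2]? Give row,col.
11: g=2,t=3
[2] (2+8,3*2+0) = (10,6)

10,6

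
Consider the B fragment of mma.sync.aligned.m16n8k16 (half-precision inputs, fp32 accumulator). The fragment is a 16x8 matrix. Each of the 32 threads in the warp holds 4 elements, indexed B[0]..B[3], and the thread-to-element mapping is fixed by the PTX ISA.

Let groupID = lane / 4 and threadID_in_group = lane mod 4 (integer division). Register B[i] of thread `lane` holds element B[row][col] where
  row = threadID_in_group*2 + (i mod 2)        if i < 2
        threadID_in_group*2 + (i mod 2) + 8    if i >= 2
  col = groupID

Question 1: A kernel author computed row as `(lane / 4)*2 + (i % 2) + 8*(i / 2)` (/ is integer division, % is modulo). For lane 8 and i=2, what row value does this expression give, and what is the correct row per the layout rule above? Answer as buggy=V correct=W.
`(lane / 4)*2 + (i % 2) + 8*(i / 2)`[8,2]→12
lane 8→8/4=2, 8 mod 4=0
i=2  r:2·0+0+8→8  c:2
row: 12 vs 8

buggy=12 correct=8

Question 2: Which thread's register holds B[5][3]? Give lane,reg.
14,1

c=3->g=3  r=5->rb=0,t=2,b0=1
L=3*4+2=14  i=0*2+1=1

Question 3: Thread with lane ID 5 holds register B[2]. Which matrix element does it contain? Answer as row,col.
10,1

lane 5: g=1 (5/4), t=1 (5%4)
i=2: r=1*2+0+8=10, c=g=1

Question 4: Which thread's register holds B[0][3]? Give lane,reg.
c=3→G=3  r=0→rhi=0,T=0,p=0
L=3*4+0=12  i=0*2+0=0

12,0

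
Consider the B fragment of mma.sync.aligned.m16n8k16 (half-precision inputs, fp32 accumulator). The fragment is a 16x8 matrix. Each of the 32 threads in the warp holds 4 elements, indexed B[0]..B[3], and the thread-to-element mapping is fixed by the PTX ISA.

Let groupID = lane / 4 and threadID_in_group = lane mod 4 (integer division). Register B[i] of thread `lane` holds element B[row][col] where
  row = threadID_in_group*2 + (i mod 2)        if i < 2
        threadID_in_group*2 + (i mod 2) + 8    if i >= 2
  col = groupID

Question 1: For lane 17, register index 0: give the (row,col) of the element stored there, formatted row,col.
2,4

L=17⇒gr=17>>2=4, th=17&3=1
[0]⇒row 1·2+0+0=2  col gr=4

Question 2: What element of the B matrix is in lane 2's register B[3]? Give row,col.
2: G=0,T=2
[3] (2*2+1+8,0) = (13,0)

13,0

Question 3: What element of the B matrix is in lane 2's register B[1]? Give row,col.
lane 2: gr=0 (2/4), th=2 (2%4)
i=1: r=2*2+1+0=5, c=gr=0

5,0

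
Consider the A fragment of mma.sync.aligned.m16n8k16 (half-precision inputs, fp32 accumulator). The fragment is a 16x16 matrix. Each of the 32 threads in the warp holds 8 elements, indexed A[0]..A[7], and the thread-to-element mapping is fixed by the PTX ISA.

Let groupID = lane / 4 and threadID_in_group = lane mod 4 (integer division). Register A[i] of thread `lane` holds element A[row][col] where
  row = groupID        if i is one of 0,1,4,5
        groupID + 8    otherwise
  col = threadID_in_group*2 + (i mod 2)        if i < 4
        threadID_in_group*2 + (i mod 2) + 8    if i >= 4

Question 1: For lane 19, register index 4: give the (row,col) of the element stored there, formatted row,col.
19: g=4,t=3
[4] (4+0,3*2+0+8) = (4,14)

4,14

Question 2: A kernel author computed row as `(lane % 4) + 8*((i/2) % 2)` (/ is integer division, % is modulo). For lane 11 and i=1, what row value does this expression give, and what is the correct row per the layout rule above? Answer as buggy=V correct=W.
`(lane % 4) + 8*((i/2) % 2)`[11,1]→3
lane 11: G=2 (11/4), T=3 (11%4)
i=1: r=2+0=2, c=3*2+1+0=7
row: 3 vs 2

buggy=3 correct=2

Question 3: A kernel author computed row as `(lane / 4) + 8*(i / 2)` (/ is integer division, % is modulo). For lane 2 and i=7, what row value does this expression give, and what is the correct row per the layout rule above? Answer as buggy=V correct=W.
`(lane / 4) + 8*(i / 2)`[2,7]->24
lane 2->2/4=0, 2 mod 4=2
i=7  r:0+8->8  c:2·2+1+8->13
row: 24 vs 8

buggy=24 correct=8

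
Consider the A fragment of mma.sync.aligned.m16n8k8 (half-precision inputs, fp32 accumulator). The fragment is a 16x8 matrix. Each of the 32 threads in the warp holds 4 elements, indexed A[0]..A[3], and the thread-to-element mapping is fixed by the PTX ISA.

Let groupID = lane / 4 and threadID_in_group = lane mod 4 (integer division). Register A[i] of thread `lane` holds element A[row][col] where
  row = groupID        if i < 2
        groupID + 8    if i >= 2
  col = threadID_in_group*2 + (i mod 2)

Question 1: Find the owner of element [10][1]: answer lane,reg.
8,3

r: 10->gid=2,r8=1  c: 1->tid=0,i&1=1
L=2*4+0=8  i=1*2+1=3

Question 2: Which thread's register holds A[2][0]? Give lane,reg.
r=2→G=2,rhi=0  c=0→T=0,p=0
L=2*4+0=8  i=0*2+0=0

8,0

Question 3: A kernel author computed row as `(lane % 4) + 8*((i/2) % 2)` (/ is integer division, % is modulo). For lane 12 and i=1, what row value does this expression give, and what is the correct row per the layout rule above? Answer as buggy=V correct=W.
buggy=0 correct=3

`(lane % 4) + 8*((i/2) % 2)`[12,1]->0
lane 12: g=3 (12/4), t=0 (12%4)
i=1: r=3+0=3, c=0*2+1=1
row: 0 vs 3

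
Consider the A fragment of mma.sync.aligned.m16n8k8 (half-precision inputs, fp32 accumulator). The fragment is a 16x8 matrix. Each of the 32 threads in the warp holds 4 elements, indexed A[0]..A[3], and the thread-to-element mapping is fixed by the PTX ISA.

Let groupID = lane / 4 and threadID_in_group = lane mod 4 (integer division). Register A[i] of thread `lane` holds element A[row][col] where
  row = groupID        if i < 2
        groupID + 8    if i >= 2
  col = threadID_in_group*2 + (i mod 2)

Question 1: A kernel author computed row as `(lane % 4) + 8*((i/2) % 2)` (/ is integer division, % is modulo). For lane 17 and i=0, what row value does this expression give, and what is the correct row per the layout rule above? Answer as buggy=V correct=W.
buggy=1 correct=4

`(lane % 4) + 8*((i/2) % 2)`[17,0]->1
lane 17->17/4=4, 17 mod 4=1
i=0  r:4+0->4  c:2·1+0->2
row: 1 vs 4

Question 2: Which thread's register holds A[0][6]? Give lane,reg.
3,0

r=0→G=0,rhi=0  c=6→T=3,p=0
L=0*4+3=3  i=0*2+0=0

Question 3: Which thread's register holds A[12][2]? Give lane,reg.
17,2

r: 12->gid=4,r8=1  c: 2->tid=1,i&1=0
L=4*4+1=17  i=1*2+0=2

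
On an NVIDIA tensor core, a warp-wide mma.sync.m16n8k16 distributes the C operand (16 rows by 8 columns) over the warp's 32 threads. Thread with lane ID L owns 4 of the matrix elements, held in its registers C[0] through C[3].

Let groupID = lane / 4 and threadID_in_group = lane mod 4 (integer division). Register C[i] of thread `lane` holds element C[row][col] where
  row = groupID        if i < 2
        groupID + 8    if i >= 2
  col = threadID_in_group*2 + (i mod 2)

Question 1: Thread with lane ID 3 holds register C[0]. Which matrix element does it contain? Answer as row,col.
0,6

lane 3: gr=0 (3/4), th=3 (3%4)
i=0: r=0+0=0, c=3*2+0=6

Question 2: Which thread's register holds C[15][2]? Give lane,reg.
r=15->g=7,rb=1  c=2->t=1,b0=0
L=7*4+1=29  i=1*2+0=2

29,2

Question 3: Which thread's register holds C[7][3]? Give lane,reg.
r=7→G=7,rhi=0  c=3→T=1,p=1
L=7*4+1=29  i=0*2+1=1

29,1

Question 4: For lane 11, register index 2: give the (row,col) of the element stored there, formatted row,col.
lane 11: G=2 (11/4), T=3 (11%4)
i=2: r=2+8=10, c=3*2+0=6

10,6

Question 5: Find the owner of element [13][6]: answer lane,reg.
r: 13->gid=5,r8=1  c: 6->tid=3,i&1=0
L=5*4+3=23  i=1*2+0=2

23,2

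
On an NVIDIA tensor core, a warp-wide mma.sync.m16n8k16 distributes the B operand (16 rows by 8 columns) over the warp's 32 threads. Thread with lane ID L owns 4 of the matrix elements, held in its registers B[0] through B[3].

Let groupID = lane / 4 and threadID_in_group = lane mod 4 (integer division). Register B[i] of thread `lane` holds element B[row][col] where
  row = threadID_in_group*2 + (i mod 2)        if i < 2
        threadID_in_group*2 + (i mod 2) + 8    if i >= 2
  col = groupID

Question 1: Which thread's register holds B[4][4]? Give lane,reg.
18,0

c=4→G=4  r=4→rhi=0,T=2,p=0
L=4*4+2=18  i=0*2+0=0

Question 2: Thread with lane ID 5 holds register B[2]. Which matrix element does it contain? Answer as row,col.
10,1

L=5->gid=5>>2=1, tid=5&3=1
[2]->row 1·2+0+8=10  col gid=1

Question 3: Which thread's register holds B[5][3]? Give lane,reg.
14,1

c=3→G=3  r=5→rhi=0,T=2,p=1
L=3*4+2=14  i=0*2+1=1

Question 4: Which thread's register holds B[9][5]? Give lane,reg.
20,3

c=5->g=5  r=9->rb=1,t=0,b0=1
L=5*4+0=20  i=1*2+1=3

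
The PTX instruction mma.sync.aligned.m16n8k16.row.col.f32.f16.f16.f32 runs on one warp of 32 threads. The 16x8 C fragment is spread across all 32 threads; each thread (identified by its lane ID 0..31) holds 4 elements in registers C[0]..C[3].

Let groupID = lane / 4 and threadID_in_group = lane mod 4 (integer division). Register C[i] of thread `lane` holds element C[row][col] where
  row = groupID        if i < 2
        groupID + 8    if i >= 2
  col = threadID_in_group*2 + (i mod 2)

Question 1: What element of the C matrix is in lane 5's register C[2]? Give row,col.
9,2

5: G=1,T=1
[2] (1+8,1*2+0) = (9,2)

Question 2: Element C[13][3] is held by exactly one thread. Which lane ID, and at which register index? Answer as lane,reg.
r=13⇒gr=5,Rb=1  c=3⇒th=1,odd=1
L=5*4+1=21  i=1*2+1=3

21,3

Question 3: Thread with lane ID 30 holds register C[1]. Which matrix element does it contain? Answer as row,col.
7,5

lane 30→30/4=7, 30 mod 4=2
i=1  r:7+0→7  c:2·2+1→5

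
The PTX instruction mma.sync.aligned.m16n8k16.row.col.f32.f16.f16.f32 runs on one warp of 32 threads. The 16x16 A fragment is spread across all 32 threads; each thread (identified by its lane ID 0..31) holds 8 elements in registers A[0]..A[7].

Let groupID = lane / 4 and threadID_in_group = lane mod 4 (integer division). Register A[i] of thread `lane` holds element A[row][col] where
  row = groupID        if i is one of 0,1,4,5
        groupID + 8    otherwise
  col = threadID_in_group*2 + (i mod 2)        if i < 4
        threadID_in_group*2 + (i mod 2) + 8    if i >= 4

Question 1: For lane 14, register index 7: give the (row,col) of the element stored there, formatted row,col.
lane 14->14/4=3, 14 mod 4=2
i=7  r:3+8->11  c:2·2+1+8->13

11,13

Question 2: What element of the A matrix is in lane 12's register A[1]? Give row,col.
lane 12: g=3 (12/4), t=0 (12%4)
i=1: r=3+0=3, c=0*2+1+0=1

3,1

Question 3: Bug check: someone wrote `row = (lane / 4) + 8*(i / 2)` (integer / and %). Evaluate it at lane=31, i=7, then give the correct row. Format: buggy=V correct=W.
`(lane / 4) + 8*(i / 2)`[31,7]->31
31: g=7,t=3
[7] (7+8,3*2+1+8) = (15,15)
row: 31 vs 15

buggy=31 correct=15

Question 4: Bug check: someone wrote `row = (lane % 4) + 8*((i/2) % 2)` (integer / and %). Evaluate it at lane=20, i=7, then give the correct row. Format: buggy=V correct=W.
`(lane % 4) + 8*((i/2) % 2)`[20,7]=>8
L=20=>grp=20>>2=5, tig=20&3=0
[7]=>row 5+8=13  col 0·2+1+8=9
row: 8 vs 13

buggy=8 correct=13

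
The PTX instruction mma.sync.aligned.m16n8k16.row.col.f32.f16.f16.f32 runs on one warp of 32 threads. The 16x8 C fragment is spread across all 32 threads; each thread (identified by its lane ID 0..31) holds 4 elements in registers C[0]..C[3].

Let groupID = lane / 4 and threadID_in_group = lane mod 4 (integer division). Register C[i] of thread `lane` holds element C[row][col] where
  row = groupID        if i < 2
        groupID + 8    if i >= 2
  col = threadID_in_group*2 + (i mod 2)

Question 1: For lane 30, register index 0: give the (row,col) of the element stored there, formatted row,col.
L=30->g=30>>2=7, t=30&3=2
[0]->row 7+0=7  col 2·2+0=4

7,4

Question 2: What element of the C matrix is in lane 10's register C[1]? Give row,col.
2,5

lane 10->10/4=2, 10 mod 4=2
i=1  r:2+0->2  c:2·2+1->5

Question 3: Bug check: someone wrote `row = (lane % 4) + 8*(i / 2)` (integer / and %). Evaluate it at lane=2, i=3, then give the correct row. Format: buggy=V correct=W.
buggy=10 correct=8

`(lane % 4) + 8*(i / 2)`[2,3]->10
2: gid=0,tid=2
[3] (0+8,2*2+1) = (8,5)
row: 10 vs 8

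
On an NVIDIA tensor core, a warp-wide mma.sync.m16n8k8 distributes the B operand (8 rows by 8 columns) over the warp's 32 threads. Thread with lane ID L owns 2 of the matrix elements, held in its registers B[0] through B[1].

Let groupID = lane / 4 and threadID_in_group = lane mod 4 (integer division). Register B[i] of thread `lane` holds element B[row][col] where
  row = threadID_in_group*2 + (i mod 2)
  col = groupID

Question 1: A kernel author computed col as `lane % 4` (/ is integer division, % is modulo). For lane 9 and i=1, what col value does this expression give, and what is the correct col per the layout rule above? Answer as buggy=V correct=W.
`lane % 4`[9,1]→1
lane 9: G=2 (9/4), T=1 (9%4)
i=1: r=1*2+1=3, c=G=2
col: 1 vs 2

buggy=1 correct=2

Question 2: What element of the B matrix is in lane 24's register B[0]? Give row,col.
0,6

lane 24⇒24/4=6, 24 mod 4=0
i=0  r:2·0+0⇒0  c:6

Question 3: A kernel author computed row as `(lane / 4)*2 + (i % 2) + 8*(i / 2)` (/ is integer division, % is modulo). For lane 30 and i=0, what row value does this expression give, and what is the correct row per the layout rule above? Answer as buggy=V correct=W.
buggy=14 correct=4

`(lane / 4)*2 + (i % 2) + 8*(i / 2)`[30,0]=>14
lane 30: grp=7 (30/4), tig=2 (30%4)
i=0: r=2*2+0=4, c=grp=7
row: 14 vs 4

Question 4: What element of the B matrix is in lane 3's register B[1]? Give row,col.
lane 3⇒3/4=0, 3 mod 4=3
i=1  r:2·3+1⇒7  c:0

7,0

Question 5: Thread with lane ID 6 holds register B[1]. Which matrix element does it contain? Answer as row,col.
lane 6: G=1 (6/4), T=2 (6%4)
i=1: r=2*2+1=5, c=G=1

5,1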